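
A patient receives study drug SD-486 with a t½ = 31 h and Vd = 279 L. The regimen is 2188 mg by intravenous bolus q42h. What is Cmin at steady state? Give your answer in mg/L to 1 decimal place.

τ/t½ = 42/31 ≈ 1.3548, so fraction remaining f = (1/2)^(42/31) ≈ 0.3910.
At steady state, accumulation factor R = 1/(1 − e^(−kτ)) ≈ 1.6420.
Each bolus raises the concentration by D/Vd = 2188/279 ≈ 7.842 mg/L.
Cmax,ss = C₀/(1 − f) ≈ 7.842/0.6090 ≈ 12.877 mg/L.
One interval later, Cmin,ss = Cmax,ss·e^(−kτ) ≈ 12.877 × 0.3910 ≈ 5.035 mg/L.

5.0 mg/L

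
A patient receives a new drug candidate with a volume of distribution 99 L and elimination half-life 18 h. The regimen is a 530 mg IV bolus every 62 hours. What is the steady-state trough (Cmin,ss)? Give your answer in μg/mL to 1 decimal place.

0.5 μg/mL

k = ln2/t½ = ln2/18 ≈ 0.038508 h⁻¹; fraction remaining f = e^(−kτ) = e^(−0.038508×62) ≈ 0.0919.
Each bolus raises the concentration by D/Vd = 530/99 ≈ 5.354 μg/mL.
Steady-state trough Cmin,ss = C₀·f/(1−f) ≈ 5.354 × 0.0919/0.9081 ≈ 0.542 μg/mL.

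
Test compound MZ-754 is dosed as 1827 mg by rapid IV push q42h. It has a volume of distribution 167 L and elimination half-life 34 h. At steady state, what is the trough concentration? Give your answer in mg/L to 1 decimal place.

τ/t½ = 42/34 ≈ 1.2353, so fraction remaining f = (1/2)^(42/34) ≈ 0.4248.
Single-dose peak C₀ = D/Vd = 1827/167 ≈ 10.940 mg/L.
Steady-state trough Cmin,ss = C₀·f/(1−f) ≈ 10.940 × 0.4248/0.5752 ≈ 8.079 mg/L.

8.1 mg/L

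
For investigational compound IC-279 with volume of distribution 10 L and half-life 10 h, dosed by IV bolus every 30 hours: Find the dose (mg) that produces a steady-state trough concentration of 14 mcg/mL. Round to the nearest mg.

980 mg

τ/t½ = 30/10 ≈ 3, so f = (1/2)^(30/10) ≈ 0.125000.
Cmin,ss = (D/Vd)·f/(1−f), so D = Cmin,ss·Vd·(1−f)/f.
D = 14 × 10 × (1−f)/f ≈ 14 × 10 × 7.00000 ≈ 980.00 mg.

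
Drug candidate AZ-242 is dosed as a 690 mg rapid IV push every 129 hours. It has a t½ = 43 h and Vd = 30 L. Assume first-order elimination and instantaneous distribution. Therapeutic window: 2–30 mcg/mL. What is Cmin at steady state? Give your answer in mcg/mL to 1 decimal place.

τ = 129 h = 3 half-lives, so f = (1/2)^3 = 0.125.
Accumulation ratio R = 1/(1 − f) = 1/0.875 = 8/7.
Single-dose peak C₀ = D/Vd = 690/30 = 23 mcg/mL.
Steady-state peak Cmax,ss = C₀·R = 23 × 8/7 ≈ 26.286 mcg/mL.
Steady-state trough Cmin,ss = Cmax,ss·f ≈ 26.286 × 0.125 ≈ 3.286 mcg/mL.
Trough 3.3 mcg/mL vs MEC 2 mcg/mL: adequate.

3.3 mcg/mL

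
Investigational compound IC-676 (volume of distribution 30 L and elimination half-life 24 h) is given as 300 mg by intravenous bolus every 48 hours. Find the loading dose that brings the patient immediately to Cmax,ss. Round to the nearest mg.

f = (1/2)^(48/24) ≈ 0.250000; accumulation ratio R = 1/(1−f) ≈ 1.33333.
Loading dose to hit Cmax,ss on first dose: D_load = D_maint·R ≈ 300 × 1.33333 ≈ 400.00 mg.

400 mg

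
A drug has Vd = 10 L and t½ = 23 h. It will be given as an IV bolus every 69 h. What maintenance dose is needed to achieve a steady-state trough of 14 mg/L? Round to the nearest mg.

980 mg

τ/t½ = 69/23 ≈ 3, so f = (1/2)^(69/23) ≈ 0.125000.
Cmin,ss = (D/Vd)·f/(1−f), so D = Cmin,ss·Vd·(1−f)/f.
D = 14 × 10 × (1−f)/f ≈ 14 × 10 × 7.00000 ≈ 980.00 mg.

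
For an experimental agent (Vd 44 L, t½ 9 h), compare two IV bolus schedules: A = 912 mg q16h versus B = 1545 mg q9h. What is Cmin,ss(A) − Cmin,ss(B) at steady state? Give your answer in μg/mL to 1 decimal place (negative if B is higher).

Regimen A: f = (1/2)^(16/9) ≈ 0.2916; Cmin,ss = (912/44)·f/(1−f) ≈ 8.532 μg/mL.
Regimen B: f = (1/2)^(9/9) ≈ 0.5000; Cmin,ss = (1545/44)·f/(1−f) ≈ 35.114 μg/mL.
Difference ≈ 8.532 − 35.114 ≈ -26.582 μg/mL.

-26.6 μg/mL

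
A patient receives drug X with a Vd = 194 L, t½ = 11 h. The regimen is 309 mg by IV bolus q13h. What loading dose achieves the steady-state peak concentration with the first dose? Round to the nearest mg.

553 mg

f = (1/2)^(13/11) ≈ 0.440796; accumulation ratio R = 1/(1−f) ≈ 1.78826.
Loading dose to hit Cmax,ss on first dose: D_load = D_maint·R ≈ 309 × 1.78826 ≈ 552.57 mg.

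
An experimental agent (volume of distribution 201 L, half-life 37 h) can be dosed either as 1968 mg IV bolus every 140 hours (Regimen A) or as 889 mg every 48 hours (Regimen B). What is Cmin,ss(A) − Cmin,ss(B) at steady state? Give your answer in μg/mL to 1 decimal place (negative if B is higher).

Regimen A: f = (1/2)^(140/37) ≈ 0.0726; Cmin,ss = (1968/201)·f/(1−f) ≈ 0.766 μg/mL.
Regimen B: f = (1/2)^(48/37) ≈ 0.4069; Cmin,ss = (889/201)·f/(1−f) ≈ 3.034 μg/mL.
Difference ≈ 0.766 − 3.034 ≈ -2.268 μg/mL.

-2.3 μg/mL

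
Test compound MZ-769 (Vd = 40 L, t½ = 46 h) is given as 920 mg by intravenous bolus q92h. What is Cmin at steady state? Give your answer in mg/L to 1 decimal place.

7.7 mg/L

The dosing interval is 2 half-lives, so f = 2^(−2) = 0.25.
Accumulation ratio R = 1/(1 − f) = 1/0.75 = 4/3.
Single-dose peak C₀ = D/Vd = 920/40 = 23 mg/L.
Steady-state peak Cmax,ss = C₀·R = 23 × 4/3 ≈ 30.667 mg/L.
Steady-state trough Cmin,ss = Cmax,ss·f ≈ 30.667 × 0.25 ≈ 7.667 mg/L.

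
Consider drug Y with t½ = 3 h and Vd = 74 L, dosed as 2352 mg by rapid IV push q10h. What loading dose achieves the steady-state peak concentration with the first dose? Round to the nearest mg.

2611 mg

f = (1/2)^(10/3) ≈ 0.099213; accumulation ratio R = 1/(1−f) ≈ 1.11014.
Loading dose to hit Cmax,ss on first dose: D_load = D_maint·R ≈ 2352 × 1.11014 ≈ 2611.05 mg.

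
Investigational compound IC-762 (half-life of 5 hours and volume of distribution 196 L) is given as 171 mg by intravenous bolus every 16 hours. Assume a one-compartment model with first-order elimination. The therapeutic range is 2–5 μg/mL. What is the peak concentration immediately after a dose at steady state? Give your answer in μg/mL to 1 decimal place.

1.0 μg/mL

τ/t½ = 16/5 ≈ 3.2, so fraction remaining f = (1/2)^(16/5) ≈ 0.1088.
At steady state, accumulation factor R = 1/(1 − e^(−kτ)) ≈ 1.1221.
Single-dose peak C₀ = D/Vd = 171/196 ≈ 0.872 μg/mL.
Steady-state peak Cmax,ss = C₀·R ≈ 0.872 × 1.1221 ≈ 0.978 μg/mL.
Peak 1.0 μg/mL vs MTC 5 μg/mL: below toxic threshold.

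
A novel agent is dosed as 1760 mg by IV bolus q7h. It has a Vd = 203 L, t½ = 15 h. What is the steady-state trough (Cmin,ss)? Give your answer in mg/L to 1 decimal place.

22.7 mg/L

Over one 7-h interval, 7/15 ≈ 0.46667 half-lives elapse, leaving f ≈ 0.7236 of each dose.
Accumulation ratio R = 1/(1 − f) ≈ 1/0.2764 ≈ 3.6179.
Single-dose peak C₀ = D/Vd = 1760/203 ≈ 8.670 mg/L.
Steady-state peak Cmax,ss = C₀·R ≈ 8.670 × 3.6179 ≈ 31.367 mg/L.
Steady-state trough Cmin,ss = Cmax,ss·f ≈ 31.367 × 0.7236 ≈ 22.697 mg/L.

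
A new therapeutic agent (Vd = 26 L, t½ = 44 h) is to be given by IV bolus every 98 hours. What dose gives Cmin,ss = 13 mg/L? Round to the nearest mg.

1245 mg

τ/t½ = 98/44 ≈ 2.2273, so f = (1/2)^(98/44) ≈ 0.213562.
Cmin,ss = (D/Vd)·f/(1−f), so D = Cmin,ss·Vd·(1−f)/f.
D = 13 × 26 × (1−f)/f ≈ 13 × 26 × 3.68248 ≈ 1244.68 mg.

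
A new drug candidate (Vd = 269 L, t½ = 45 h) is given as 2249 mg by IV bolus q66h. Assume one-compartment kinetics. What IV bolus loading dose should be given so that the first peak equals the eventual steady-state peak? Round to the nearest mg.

f = (1/2)^(66/45) ≈ 0.361817; accumulation ratio R = 1/(1−f) ≈ 1.56695.
Loading dose to hit Cmax,ss on first dose: D_load = D_maint·R ≈ 2249 × 1.56695 ≈ 3524.07 mg.

3524 mg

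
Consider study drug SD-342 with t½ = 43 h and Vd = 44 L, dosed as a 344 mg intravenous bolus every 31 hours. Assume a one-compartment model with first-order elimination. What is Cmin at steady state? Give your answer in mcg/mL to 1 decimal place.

τ/t½ = 31/43 ≈ 0.72093, so fraction remaining f = (1/2)^(31/43) ≈ 0.6067.
Each bolus raises the concentration by D/Vd = 344/44 ≈ 7.818 mcg/mL.
Steady-state trough Cmin,ss = C₀·f/(1−f) ≈ 7.818 × 0.6067/0.3933 ≈ 12.060 mcg/mL.

12.1 mcg/mL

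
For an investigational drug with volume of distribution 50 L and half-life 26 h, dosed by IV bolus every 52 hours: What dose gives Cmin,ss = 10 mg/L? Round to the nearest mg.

τ/t½ = 52/26 ≈ 2, so f = (1/2)^(52/26) ≈ 0.250000.
Cmin,ss = (D/Vd)·f/(1−f), so D = Cmin,ss·Vd·(1−f)/f.
D = 10 × 50 × (1−f)/f ≈ 10 × 50 × 3.00000 ≈ 1500.00 mg.

1500 mg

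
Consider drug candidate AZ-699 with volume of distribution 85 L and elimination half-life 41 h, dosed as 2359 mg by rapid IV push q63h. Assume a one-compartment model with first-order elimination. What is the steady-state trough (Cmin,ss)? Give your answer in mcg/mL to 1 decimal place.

14.6 mcg/mL

k = ln2/t½ = ln2/41 ≈ 0.016906 h⁻¹; fraction remaining f = e^(−kτ) = e^(−0.016906×63) ≈ 0.3447.
Accumulation ratio R = 1/(1 − f) ≈ 1/0.6553 ≈ 1.5260.
Each bolus raises the concentration by D/Vd = 2359/85 ≈ 27.753 mcg/mL.
Cmax,ss = C₀/(1 − f) ≈ 27.753/0.6553 ≈ 42.352 mcg/mL.
Steady-state trough Cmin,ss = Cmax,ss·f ≈ 42.352 × 0.3447 ≈ 14.599 mcg/mL.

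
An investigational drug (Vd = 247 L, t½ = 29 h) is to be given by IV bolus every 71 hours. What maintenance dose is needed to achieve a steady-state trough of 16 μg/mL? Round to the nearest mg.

τ/t½ = 71/29 ≈ 2.4483, so f = (1/2)^(71/29) ≈ 0.183230.
Cmin,ss = (D/Vd)·f/(1−f), so D = Cmin,ss·Vd·(1−f)/f.
D = 16 × 247 × (1−f)/f ≈ 16 × 247 × 4.45762 ≈ 17616.51 mg.

17617 mg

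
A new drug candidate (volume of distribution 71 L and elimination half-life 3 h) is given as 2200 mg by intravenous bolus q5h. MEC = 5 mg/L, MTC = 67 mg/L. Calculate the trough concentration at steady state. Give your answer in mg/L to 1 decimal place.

τ/t½ = 5/3 ≈ 1.6667, so fraction remaining f = (1/2)^(5/3) ≈ 0.3150.
At steady state, accumulation factor R = 1/(1 − e^(−kτ)) ≈ 1.4599.
Each bolus raises the concentration by D/Vd = 2200/71 ≈ 30.986 mg/L.
Steady-state peak Cmax,ss = C₀·R ≈ 30.986 × 1.4599 ≈ 45.236 mg/L.
Steady-state trough Cmin,ss = Cmax,ss·f ≈ 45.236 × 0.3150 ≈ 14.249 mg/L.
Trough 14.2 mg/L vs MEC 5 mg/L: adequate.

14.2 mg/L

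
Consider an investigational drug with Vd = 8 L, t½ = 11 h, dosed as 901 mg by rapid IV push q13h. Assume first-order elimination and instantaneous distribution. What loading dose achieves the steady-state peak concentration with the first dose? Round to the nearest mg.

1611 mg

f = (1/2)^(13/11) ≈ 0.440796; accumulation ratio R = 1/(1−f) ≈ 1.78826.
Loading dose to hit Cmax,ss on first dose: D_load = D_maint·R ≈ 901 × 1.78826 ≈ 1611.22 mg.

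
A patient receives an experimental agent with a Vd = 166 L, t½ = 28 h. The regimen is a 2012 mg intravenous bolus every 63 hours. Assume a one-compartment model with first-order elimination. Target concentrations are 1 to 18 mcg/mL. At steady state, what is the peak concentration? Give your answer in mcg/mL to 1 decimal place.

k = ln2/t½ = ln2/28 ≈ 0.024755 h⁻¹; fraction remaining f = e^(−kτ) = e^(−0.024755×63) ≈ 0.2102.
Accumulation ratio R = 1/(1 − f) ≈ 1/0.7898 ≈ 1.2661.
Single-dose peak C₀ = D/Vd = 2012/166 ≈ 12.120 mcg/mL.
Steady-state peak Cmax,ss = C₀·R ≈ 12.120 × 1.2661 ≈ 15.345 mcg/mL.
Peak 15.3 mcg/mL vs MTC 18 mcg/mL: below toxic threshold.

15.3 mcg/mL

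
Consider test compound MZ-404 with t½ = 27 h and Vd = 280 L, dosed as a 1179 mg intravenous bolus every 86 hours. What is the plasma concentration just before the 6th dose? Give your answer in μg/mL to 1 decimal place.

f = (1/2)^(τ/t½) = (1/2)^(86/27) ≈ 0.1099.
C₀ = D/Vd = 1179/280 ≈ 4.211 μg/mL.
Before the 6th dose, 5 doses have been given. Superposition: Cmin = C₀·(f + f² + … + f^5).
≈ 4.211 × (0.1099 + 0.0121 + 0.0013 + 0.0001 + 0.0000) ≈ 4.211 × 0.1234 ≈ 0.520 μg/mL.

0.5 μg/mL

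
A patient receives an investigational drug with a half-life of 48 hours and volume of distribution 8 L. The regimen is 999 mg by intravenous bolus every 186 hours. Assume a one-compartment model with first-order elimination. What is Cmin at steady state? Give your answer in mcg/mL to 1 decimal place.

9.1 mcg/mL

τ/t½ = 186/48 ≈ 3.875, so fraction remaining f = (1/2)^(186/48) ≈ 0.0682.
At steady state, accumulation factor R = 1/(1 − e^(−kτ)) ≈ 1.0732.
Single-dose peak C₀ = D/Vd = 999/8 ≈ 124.875 mcg/mL.
Cmax,ss = C₀/(1 − f) ≈ 124.875/0.9318 ≈ 134.015 mcg/mL.
One interval later, Cmin,ss = Cmax,ss·e^(−kτ) ≈ 134.015 × 0.0682 ≈ 9.140 mcg/mL.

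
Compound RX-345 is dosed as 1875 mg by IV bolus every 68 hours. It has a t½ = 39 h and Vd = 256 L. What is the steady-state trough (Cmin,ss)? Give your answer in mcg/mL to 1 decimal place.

τ/t½ = 68/39 ≈ 1.7436, so fraction remaining f = (1/2)^(68/39) ≈ 0.2986.
At steady state, accumulation factor R = 1/(1 − e^(−kτ)) ≈ 1.4257.
Single-dose peak C₀ = D/Vd = 1875/256 ≈ 7.324 mcg/mL.
Steady-state peak Cmax,ss = C₀·R ≈ 7.324 × 1.4257 ≈ 10.442 mcg/mL.
Steady-state trough Cmin,ss = Cmax,ss·f ≈ 10.442 × 0.2986 ≈ 3.118 mcg/mL.

3.1 mcg/mL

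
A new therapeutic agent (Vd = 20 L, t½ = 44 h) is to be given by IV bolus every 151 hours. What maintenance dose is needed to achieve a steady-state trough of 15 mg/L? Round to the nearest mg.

τ/t½ = 151/44 ≈ 3.4318, so f = (1/2)^(151/44) ≈ 0.092666.
Cmin,ss = (D/Vd)·f/(1−f), so D = Cmin,ss·Vd·(1−f)/f.
D = 15 × 20 × (1−f)/f ≈ 15 × 20 × 9.79144 ≈ 2937.43 mg.

2937 mg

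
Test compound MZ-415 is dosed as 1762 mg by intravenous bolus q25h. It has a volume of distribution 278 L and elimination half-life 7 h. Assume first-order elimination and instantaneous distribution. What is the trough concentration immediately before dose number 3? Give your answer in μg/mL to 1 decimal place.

f = (1/2)^(τ/t½) = (1/2)^(25/7) ≈ 0.0841.
C₀ = D/Vd = 1762/278 ≈ 6.338 μg/mL.
Before the 3rd dose, 2 doses have been given. Superposition: Cmin = C₀·(f + f²).
≈ 6.338 × (0.0841 + 0.0071) ≈ 6.338 × 0.0912 ≈ 0.578 μg/mL.

0.6 μg/mL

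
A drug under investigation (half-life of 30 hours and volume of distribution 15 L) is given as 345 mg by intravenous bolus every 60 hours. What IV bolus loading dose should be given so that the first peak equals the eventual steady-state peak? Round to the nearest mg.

f = (1/2)^(60/30) ≈ 0.250000; accumulation ratio R = 1/(1−f) ≈ 1.33333.
Loading dose to hit Cmax,ss on first dose: D_load = D_maint·R ≈ 345 × 1.33333 ≈ 460.00 mg.

460 mg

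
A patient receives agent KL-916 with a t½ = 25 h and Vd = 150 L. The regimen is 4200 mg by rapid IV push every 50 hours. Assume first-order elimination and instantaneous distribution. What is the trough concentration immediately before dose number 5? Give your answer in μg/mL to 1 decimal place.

f = (1/2)^(τ/t½) = (1/2)^(50/25) ≈ 0.2500.
C₀ = D/Vd = 4200/150 ≈ 28.000 μg/mL.
Before the 5th dose, 4 doses have been given. Superposition: Cmin = C₀·(f + f² + … + f^4).
≈ 28.000 × (0.2500 + 0.0625 + 0.0156 + 0.0039) ≈ 28.000 × 0.3320 ≈ 9.296 μg/mL.

9.3 μg/mL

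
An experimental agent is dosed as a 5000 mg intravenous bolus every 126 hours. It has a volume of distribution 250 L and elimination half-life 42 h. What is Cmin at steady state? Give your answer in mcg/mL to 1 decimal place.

τ = 126 h = 3 half-lives, so f = (1/2)^3 = 0.125.
At steady state, R = 1/(1 − 0.125) = 8/7.
Single-dose peak C₀ = D/Vd = 5000/250 = 20 mcg/mL.
Steady-state peak Cmax,ss = C₀·R = 20 × 8/7 ≈ 22.857 mcg/mL.
Steady-state trough Cmin,ss = Cmax,ss·f ≈ 22.857 × 0.125 ≈ 2.857 mcg/mL.

2.9 mcg/mL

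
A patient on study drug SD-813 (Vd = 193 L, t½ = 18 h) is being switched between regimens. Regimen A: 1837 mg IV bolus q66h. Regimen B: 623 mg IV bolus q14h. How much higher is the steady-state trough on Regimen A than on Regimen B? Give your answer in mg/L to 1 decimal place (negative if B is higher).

Regimen A: f = (1/2)^(66/18) ≈ 0.0787; Cmin,ss = (1837/193)·f/(1−f) ≈ 0.813 mg/L.
Regimen B: f = (1/2)^(14/18) ≈ 0.5833; Cmin,ss = (623/193)·f/(1−f) ≈ 4.519 mg/L.
Difference ≈ 0.813 − 4.519 ≈ -3.706 mg/L.

-3.7 mg/L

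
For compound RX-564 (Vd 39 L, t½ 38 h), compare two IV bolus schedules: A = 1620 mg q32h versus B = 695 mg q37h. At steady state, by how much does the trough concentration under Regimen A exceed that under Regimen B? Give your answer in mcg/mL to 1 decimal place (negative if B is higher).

33.9 mcg/mL

Regimen A: f = (1/2)^(32/38) ≈ 0.5578; Cmin,ss = (1620/39)·f/(1−f) ≈ 52.397 mcg/mL.
Regimen B: f = (1/2)^(37/38) ≈ 0.5092; Cmin,ss = (695/39)·f/(1−f) ≈ 18.489 mcg/mL.
Difference ≈ 52.397 − 18.489 ≈ 33.908 mcg/mL.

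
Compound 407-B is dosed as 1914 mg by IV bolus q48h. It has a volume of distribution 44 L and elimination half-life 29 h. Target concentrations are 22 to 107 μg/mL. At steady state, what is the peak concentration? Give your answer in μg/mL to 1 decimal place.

63.7 μg/mL

k = ln2/t½ = ln2/29 ≈ 0.023902 h⁻¹; fraction remaining f = e^(−kτ) = e^(−0.023902×48) ≈ 0.3175.
At steady state, accumulation factor R = 1/(1 − e^(−kτ)) ≈ 1.4652.
Single-dose peak C₀ = D/Vd = 1914/44 ≈ 43.500 μg/mL.
Steady-state peak Cmax,ss = C₀·R ≈ 43.500 × 1.4652 ≈ 63.736 μg/mL.
Peak 63.7 μg/mL vs MTC 107 μg/mL: below toxic threshold.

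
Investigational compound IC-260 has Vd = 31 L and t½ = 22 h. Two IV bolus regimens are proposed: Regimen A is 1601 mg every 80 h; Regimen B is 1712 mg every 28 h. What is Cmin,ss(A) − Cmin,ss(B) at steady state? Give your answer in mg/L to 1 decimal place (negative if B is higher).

Regimen A: f = (1/2)^(80/22) ≈ 0.0804; Cmin,ss = (1601/31)·f/(1−f) ≈ 4.515 mg/L.
Regimen B: f = (1/2)^(28/22) ≈ 0.4139; Cmin,ss = (1712/31)·f/(1−f) ≈ 39.000 mg/L.
Difference ≈ 4.515 − 39.000 ≈ -34.485 mg/L.

-34.5 mg/L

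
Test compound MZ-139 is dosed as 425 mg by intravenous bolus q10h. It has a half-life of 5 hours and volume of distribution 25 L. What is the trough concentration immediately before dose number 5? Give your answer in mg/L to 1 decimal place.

f = (1/2)^(τ/t½) = (1/2)^(10/5) ≈ 0.2500.
C₀ = D/Vd = 425/25 ≈ 17.000 mg/L.
Before the 5th dose, 4 doses have been given. Superposition: Cmin = C₀·(f + f² + … + f^4).
≈ 17.000 × (0.2500 + 0.0625 + 0.0156 + 0.0039) ≈ 17.000 × 0.3320 ≈ 5.644 mg/L.

5.6 mg/L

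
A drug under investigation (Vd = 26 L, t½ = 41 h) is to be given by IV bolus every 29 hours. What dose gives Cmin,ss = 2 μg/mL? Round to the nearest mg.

τ/t½ = 29/41 ≈ 0.70732, so f = (1/2)^(29/41) ≈ 0.612458.
Cmin,ss = (D/Vd)·f/(1−f), so D = Cmin,ss·Vd·(1−f)/f.
D = 2 × 26 × (1−f)/f ≈ 2 × 26 × 0.63277 ≈ 32.90 mg.

33 mg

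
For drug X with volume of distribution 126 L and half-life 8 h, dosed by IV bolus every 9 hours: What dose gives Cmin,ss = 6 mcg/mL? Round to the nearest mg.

893 mg

τ/t½ = 9/8 ≈ 1.125, so f = (1/2)^(9/8) ≈ 0.458502.
Cmin,ss = (D/Vd)·f/(1−f), so D = Cmin,ss·Vd·(1−f)/f.
D = 6 × 126 × (1−f)/f ≈ 6 × 126 × 1.18102 ≈ 892.85 mg.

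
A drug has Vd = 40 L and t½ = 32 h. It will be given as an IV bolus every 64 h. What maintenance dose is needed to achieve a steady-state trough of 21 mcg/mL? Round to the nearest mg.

2520 mg

τ/t½ = 64/32 ≈ 2, so f = (1/2)^(64/32) ≈ 0.250000.
Cmin,ss = (D/Vd)·f/(1−f), so D = Cmin,ss·Vd·(1−f)/f.
D = 21 × 40 × (1−f)/f ≈ 21 × 40 × 3.00000 ≈ 2520.00 mg.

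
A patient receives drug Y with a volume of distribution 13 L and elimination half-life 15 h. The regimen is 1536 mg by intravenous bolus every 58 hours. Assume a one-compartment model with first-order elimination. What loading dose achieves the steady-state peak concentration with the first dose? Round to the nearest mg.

1649 mg

f = (1/2)^(58/15) ≈ 0.068552; accumulation ratio R = 1/(1−f) ≈ 1.07360.
Loading dose to hit Cmax,ss on first dose: D_load = D_maint·R ≈ 1536 × 1.07360 ≈ 1649.05 mg.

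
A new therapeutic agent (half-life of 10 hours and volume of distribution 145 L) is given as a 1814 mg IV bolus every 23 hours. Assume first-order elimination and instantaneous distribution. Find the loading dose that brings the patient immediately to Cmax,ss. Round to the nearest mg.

f = (1/2)^(23/10) ≈ 0.203063; accumulation ratio R = 1/(1−f) ≈ 1.25480.
Loading dose to hit Cmax,ss on first dose: D_load = D_maint·R ≈ 1814 × 1.25480 ≈ 2276.21 mg.

2276 mg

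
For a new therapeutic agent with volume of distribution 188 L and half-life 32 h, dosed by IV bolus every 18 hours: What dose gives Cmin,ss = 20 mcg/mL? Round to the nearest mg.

τ/t½ = 18/32 ≈ 0.5625, so f = (1/2)^(18/32) ≈ 0.677128.
Cmin,ss = (D/Vd)·f/(1−f), so D = Cmin,ss·Vd·(1−f)/f.
D = 20 × 188 × (1−f)/f ≈ 20 × 188 × 0.47683 ≈ 1792.88 mg.

1793 mg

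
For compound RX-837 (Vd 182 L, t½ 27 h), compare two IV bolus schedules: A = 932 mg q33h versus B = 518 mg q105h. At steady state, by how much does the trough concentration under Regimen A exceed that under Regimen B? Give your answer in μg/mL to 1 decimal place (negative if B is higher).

3.6 μg/mL

Regimen A: f = (1/2)^(33/27) ≈ 0.4286; Cmin,ss = (932/182)·f/(1−f) ≈ 3.841 μg/mL.
Regimen B: f = (1/2)^(105/27) ≈ 0.0675; Cmin,ss = (518/182)·f/(1−f) ≈ 0.206 μg/mL.
Difference ≈ 3.841 − 0.206 ≈ 3.635 μg/mL.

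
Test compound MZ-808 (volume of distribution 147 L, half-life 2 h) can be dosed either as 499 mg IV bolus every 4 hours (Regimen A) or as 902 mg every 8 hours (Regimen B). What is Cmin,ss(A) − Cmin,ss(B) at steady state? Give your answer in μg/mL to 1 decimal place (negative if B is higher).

0.7 μg/mL

Regimen A: f = (1/2)^(4/2) ≈ 0.2500; Cmin,ss = (499/147)·f/(1−f) ≈ 1.132 μg/mL.
Regimen B: f = (1/2)^(8/2) ≈ 0.0625; Cmin,ss = (902/147)·f/(1−f) ≈ 0.409 μg/mL.
Difference ≈ 1.132 − 0.409 ≈ 0.723 μg/mL.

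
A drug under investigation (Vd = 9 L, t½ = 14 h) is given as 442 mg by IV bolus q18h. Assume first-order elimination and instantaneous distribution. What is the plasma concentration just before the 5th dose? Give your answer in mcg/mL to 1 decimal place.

f = (1/2)^(τ/t½) = (1/2)^(18/14) ≈ 0.4102.
C₀ = D/Vd = 442/9 ≈ 49.111 mcg/mL.
Before the 5th dose, 4 doses have been given. Superposition: Cmin = C₀·(f + f² + … + f^4).
≈ 49.111 × (0.4102 + 0.1683 + 0.0690 + 0.0283) ≈ 49.111 × 0.6758 ≈ 33.189 mcg/mL.

33.2 mcg/mL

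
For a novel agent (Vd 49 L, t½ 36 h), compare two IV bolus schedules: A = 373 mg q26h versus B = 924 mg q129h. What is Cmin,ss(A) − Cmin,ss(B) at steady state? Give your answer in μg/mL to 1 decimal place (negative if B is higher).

10.0 μg/mL

Regimen A: f = (1/2)^(26/36) ≈ 0.6062; Cmin,ss = (373/49)·f/(1−f) ≈ 11.718 μg/mL.
Regimen B: f = (1/2)^(129/36) ≈ 0.0834; Cmin,ss = (924/49)·f/(1−f) ≈ 1.716 μg/mL.
Difference ≈ 11.718 − 1.716 ≈ 10.002 μg/mL.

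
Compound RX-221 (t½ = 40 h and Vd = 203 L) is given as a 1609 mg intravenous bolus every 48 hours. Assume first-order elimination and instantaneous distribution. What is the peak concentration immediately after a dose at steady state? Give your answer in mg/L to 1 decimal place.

k = ln2/t½ = ln2/40 ≈ 0.017329 h⁻¹; fraction remaining f = e^(−kτ) = e^(−0.017329×48) ≈ 0.4353.
Accumulation ratio R = 1/(1 − f) ≈ 1/0.5647 ≈ 1.7709.
Single-dose peak C₀ = D/Vd = 1609/203 ≈ 7.926 mg/L.
Cmax,ss = C₀/(1 − f) ≈ 7.926/0.5647 ≈ 14.036 mg/L.

14.0 mg/L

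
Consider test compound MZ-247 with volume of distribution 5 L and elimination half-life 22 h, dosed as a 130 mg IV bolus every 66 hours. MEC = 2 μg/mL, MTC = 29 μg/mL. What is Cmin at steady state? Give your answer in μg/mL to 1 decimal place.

3.7 μg/mL

τ = 66 h = 3 half-lives, so f = (1/2)^3 = 0.125.
At steady state, R = 1/(1 − 0.125) = 8/7.
Single-dose peak C₀ = D/Vd = 130/5 = 26 μg/mL.
Steady-state peak Cmax,ss = C₀·R = 26 × 8/7 ≈ 29.714 μg/mL.
Steady-state trough Cmin,ss = Cmax,ss·f ≈ 29.714 × 0.125 ≈ 3.714 μg/mL.
Trough 3.7 μg/mL vs MEC 2 μg/mL: adequate.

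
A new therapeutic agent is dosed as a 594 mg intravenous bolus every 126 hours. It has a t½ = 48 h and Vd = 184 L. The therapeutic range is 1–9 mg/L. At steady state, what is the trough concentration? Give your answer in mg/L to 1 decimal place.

0.6 mg/L

k = ln2/t½ = ln2/48 ≈ 0.014441 h⁻¹; fraction remaining f = e^(−kτ) = e^(−0.014441×126) ≈ 0.1621.
Single-dose peak C₀ = D/Vd = 594/184 ≈ 3.228 mg/L.
Steady-state trough Cmin,ss = C₀·f/(1−f) ≈ 3.228 × 0.1621/0.8379 ≈ 0.624 mg/L.
Trough 0.6 mg/L vs MEC 1 mg/L: subtherapeutic.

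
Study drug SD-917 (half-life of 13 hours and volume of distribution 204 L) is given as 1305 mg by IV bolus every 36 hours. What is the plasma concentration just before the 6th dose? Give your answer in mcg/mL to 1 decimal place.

f = (1/2)^(τ/t½) = (1/2)^(36/13) ≈ 0.1467.
C₀ = D/Vd = 1305/204 ≈ 6.397 mcg/mL.
Before the 6th dose, 5 doses have been given. Superposition: Cmin = C₀·(f + f² + … + f^5).
≈ 6.397 × (0.1467 + 0.0215 + 0.0032 + 0.0005 + 0.0001) ≈ 6.397 × 0.1720 ≈ 1.100 mcg/mL.

1.1 mcg/mL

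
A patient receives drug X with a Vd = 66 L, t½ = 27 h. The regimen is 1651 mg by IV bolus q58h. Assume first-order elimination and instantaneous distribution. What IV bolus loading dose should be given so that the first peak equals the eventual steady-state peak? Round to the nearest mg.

f = (1/2)^(58/27) ≈ 0.225602; accumulation ratio R = 1/(1−f) ≈ 1.29133.
Loading dose to hit Cmax,ss on first dose: D_load = D_maint·R ≈ 1651 × 1.29133 ≈ 2131.99 mg.

2132 mg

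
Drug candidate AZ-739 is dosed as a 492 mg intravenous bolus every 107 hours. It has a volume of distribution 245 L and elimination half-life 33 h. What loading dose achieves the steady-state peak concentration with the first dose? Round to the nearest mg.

550 mg

f = (1/2)^(107/33) ≈ 0.105665; accumulation ratio R = 1/(1−f) ≈ 1.11815.
Loading dose to hit Cmax,ss on first dose: D_load = D_maint·R ≈ 492 × 1.11815 ≈ 550.13 mg.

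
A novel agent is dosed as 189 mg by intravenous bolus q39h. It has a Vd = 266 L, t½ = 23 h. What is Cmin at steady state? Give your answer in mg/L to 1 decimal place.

k = ln2/t½ = ln2/23 ≈ 0.030137 h⁻¹; fraction remaining f = e^(−kτ) = e^(−0.030137×39) ≈ 0.3087.
Accumulation ratio R = 1/(1 − f) ≈ 1/0.6913 ≈ 1.4465.
Each bolus raises the concentration by D/Vd = 189/266 ≈ 0.711 mg/L.
Cmax,ss = C₀/(1 − f) ≈ 0.711/0.6913 ≈ 1.028 mg/L.
One interval later, Cmin,ss = Cmax,ss·e^(−kτ) ≈ 1.028 × 0.3087 ≈ 0.317 mg/L.

0.3 mg/L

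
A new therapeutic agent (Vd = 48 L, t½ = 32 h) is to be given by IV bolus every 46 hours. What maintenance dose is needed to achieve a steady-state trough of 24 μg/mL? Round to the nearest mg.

τ/t½ = 46/32 ≈ 1.4375, so f = (1/2)^(46/32) ≈ 0.369207.
Cmin,ss = (D/Vd)·f/(1−f), so D = Cmin,ss·Vd·(1−f)/f.
D = 24 × 48 × (1−f)/f ≈ 24 × 48 × 1.70851 ≈ 1968.20 mg.

1968 mg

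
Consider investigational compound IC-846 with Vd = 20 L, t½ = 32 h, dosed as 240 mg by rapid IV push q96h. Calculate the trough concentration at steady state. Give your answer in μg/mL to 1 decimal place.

τ = 96 h = 3 half-lives, so f = (1/2)^3 = 0.125.
Accumulation ratio R = 1/(1 − f) = 1/0.875 = 8/7.
Single-dose peak C₀ = D/Vd = 240/20 = 12 μg/mL.
Steady-state peak Cmax,ss = C₀·R = 12 × 8/7 ≈ 13.714 μg/mL.
Steady-state trough Cmin,ss = Cmax,ss·f ≈ 13.714 × 0.125 ≈ 1.714 μg/mL.

1.7 μg/mL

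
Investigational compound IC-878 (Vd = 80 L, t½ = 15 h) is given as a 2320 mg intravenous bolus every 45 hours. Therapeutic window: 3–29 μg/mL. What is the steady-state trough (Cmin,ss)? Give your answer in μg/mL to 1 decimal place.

4.1 μg/mL

The dosing interval is 3 half-lives, so f = 2^(−3) = 0.125.
At steady state, R = 1/(1 − 0.125) = 8/7.
Single-dose peak C₀ = D/Vd = 2320/80 = 29 μg/mL.
Steady-state peak Cmax,ss = C₀·R = 29 × 8/7 ≈ 33.143 μg/mL.
Steady-state trough Cmin,ss = Cmax,ss·f ≈ 33.143 × 0.125 ≈ 4.143 μg/mL.
Trough 4.1 μg/mL vs MEC 3 μg/mL: adequate.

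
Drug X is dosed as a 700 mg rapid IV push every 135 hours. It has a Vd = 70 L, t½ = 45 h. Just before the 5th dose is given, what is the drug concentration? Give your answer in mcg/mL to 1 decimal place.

f = (1/2)^(τ/t½) = (1/2)^(135/45) ≈ 0.1250.
C₀ = D/Vd = 700/70 ≈ 10.000 mcg/mL.
Before the 5th dose, 4 doses have been given. Superposition: Cmin = C₀·(f + f² + … + f^4).
≈ 10.000 × (0.1250 + 0.0156 + 0.0020 + 0.0002) ≈ 10.000 × 0.1428 ≈ 1.428 mcg/mL.

1.4 mcg/mL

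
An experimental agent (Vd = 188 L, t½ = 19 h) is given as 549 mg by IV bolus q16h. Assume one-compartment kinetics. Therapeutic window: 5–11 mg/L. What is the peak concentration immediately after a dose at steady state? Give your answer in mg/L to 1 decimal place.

k = ln2/t½ = ln2/19 ≈ 0.036481 h⁻¹; fraction remaining f = e^(−kτ) = e^(−0.036481×16) ≈ 0.5578.
At steady state, accumulation factor R = 1/(1 − e^(−kτ)) ≈ 2.2614.
Each bolus raises the concentration by D/Vd = 549/188 ≈ 2.920 mg/L.
Cmax,ss = C₀/(1 − f) ≈ 2.920/0.4422 ≈ 6.603 mg/L.
Peak 6.6 mg/L vs MTC 11 mg/L: below toxic threshold.

6.6 mg/L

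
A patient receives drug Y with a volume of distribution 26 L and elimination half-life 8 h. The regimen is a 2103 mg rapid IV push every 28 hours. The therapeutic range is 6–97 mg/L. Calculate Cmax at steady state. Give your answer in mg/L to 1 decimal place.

τ/t½ = 28/8 ≈ 3.5, so fraction remaining f = (1/2)^(28/8) ≈ 0.0884.
At steady state, accumulation factor R = 1/(1 − e^(−kτ)) ≈ 1.0970.
Single-dose peak C₀ = D/Vd = 2103/26 ≈ 80.885 mg/L.
Steady-state peak Cmax,ss = C₀·R ≈ 80.885 × 1.0970 ≈ 88.731 mg/L.
Peak 88.7 mg/L vs MTC 97 mg/L: below toxic threshold.

88.7 mg/L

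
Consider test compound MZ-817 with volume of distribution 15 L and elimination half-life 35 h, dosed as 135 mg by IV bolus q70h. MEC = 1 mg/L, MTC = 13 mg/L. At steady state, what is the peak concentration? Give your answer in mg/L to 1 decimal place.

The dosing interval is 2 half-lives, so f = 2^(−2) = 0.25.
At steady state, R = 1/(1 − 0.25) = 4/3.
Single-dose peak C₀ = D/Vd = 135/15 = 9 mg/L.
Steady-state peak Cmax,ss = C₀·R = 9 × 4/3 ≈ 12.000 mg/L.
Peak 12.0 mg/L vs MTC 13 mg/L: below toxic threshold.

12.0 mg/L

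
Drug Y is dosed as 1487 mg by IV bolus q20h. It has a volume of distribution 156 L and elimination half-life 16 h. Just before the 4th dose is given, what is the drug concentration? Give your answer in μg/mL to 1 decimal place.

6.4 μg/mL

f = (1/2)^(τ/t½) = (1/2)^(20/16) ≈ 0.4204.
C₀ = D/Vd = 1487/156 ≈ 9.532 μg/mL.
Before the 4th dose, 3 doses have been given. Superposition: Cmin = C₀·(f + f² + … + f^3).
≈ 9.532 × (0.4204 + 0.1767 + 0.0743) ≈ 9.532 × 0.6714 ≈ 6.400 μg/mL.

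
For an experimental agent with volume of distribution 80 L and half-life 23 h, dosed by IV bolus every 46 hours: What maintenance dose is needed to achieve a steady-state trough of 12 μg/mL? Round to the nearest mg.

τ/t½ = 46/23 ≈ 2, so f = (1/2)^(46/23) ≈ 0.250000.
Cmin,ss = (D/Vd)·f/(1−f), so D = Cmin,ss·Vd·(1−f)/f.
D = 12 × 80 × (1−f)/f ≈ 12 × 80 × 3.00000 ≈ 2880.00 mg.

2880 mg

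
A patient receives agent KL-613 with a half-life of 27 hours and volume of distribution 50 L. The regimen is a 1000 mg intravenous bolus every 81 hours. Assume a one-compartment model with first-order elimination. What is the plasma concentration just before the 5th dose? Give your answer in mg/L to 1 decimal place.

2.9 mg/L

f = (1/2)^(τ/t½) = (1/2)^(81/27) ≈ 0.1250.
C₀ = D/Vd = 1000/50 ≈ 20.000 mg/L.
Before the 5th dose, 4 doses have been given. Superposition: Cmin = C₀·(f + f² + … + f^4).
≈ 20.000 × (0.1250 + 0.0156 + 0.0020 + 0.0002) ≈ 20.000 × 0.1428 ≈ 2.856 mg/L.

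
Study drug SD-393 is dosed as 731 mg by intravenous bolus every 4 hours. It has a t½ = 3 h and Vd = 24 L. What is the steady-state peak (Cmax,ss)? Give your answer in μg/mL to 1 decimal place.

Over one 4-h interval, 4/3 ≈ 1.3333 half-lives elapse, leaving f ≈ 0.3969 of each dose.
At steady state, accumulation factor R = 1/(1 − e^(−kτ)) ≈ 1.6581.
Each bolus raises the concentration by D/Vd = 731/24 ≈ 30.458 μg/mL.
Cmax,ss = C₀/(1 − f) ≈ 30.458/0.6031 ≈ 50.502 μg/mL.

50.5 μg/mL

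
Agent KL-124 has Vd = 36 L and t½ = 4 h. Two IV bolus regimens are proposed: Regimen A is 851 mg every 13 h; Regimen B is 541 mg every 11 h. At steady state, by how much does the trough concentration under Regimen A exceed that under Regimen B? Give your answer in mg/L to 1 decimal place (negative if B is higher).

Regimen A: f = (1/2)^(13/4) ≈ 0.1051; Cmin,ss = (851/36)·f/(1−f) ≈ 2.776 mg/L.
Regimen B: f = (1/2)^(11/4) ≈ 0.1487; Cmin,ss = (541/36)·f/(1−f) ≈ 2.625 mg/L.
Difference ≈ 2.776 − 2.625 ≈ 0.151 mg/L.

0.2 mg/L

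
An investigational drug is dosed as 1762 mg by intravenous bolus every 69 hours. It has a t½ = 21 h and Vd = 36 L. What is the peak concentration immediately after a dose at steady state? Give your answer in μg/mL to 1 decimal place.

54.5 μg/mL

τ/t½ = 69/21 ≈ 3.2857, so fraction remaining f = (1/2)^(69/21) ≈ 0.1025.
Accumulation ratio R = 1/(1 − f) ≈ 1/0.8975 ≈ 1.1142.
Each bolus raises the concentration by D/Vd = 1762/36 ≈ 48.944 μg/mL.
Steady-state peak Cmax,ss = C₀·R ≈ 48.944 × 1.1142 ≈ 54.533 μg/mL.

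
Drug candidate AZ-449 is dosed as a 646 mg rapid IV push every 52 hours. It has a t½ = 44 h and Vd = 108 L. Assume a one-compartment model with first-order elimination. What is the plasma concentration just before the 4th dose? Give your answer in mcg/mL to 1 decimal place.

4.3 mcg/mL

f = (1/2)^(τ/t½) = (1/2)^(52/44) ≈ 0.4408.
C₀ = D/Vd = 646/108 ≈ 5.981 mcg/mL.
Before the 4th dose, 3 doses have been given. Superposition: Cmin = C₀·(f + f² + … + f^3).
≈ 5.981 × (0.4408 + 0.1943 + 0.0856) ≈ 5.981 × 0.7207 ≈ 4.311 mcg/mL.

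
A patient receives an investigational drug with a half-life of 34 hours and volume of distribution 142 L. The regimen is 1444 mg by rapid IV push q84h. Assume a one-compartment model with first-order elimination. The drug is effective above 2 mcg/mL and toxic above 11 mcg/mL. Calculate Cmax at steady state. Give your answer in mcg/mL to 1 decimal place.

12.4 mcg/mL

k = ln2/t½ = ln2/34 ≈ 0.020387 h⁻¹; fraction remaining f = e^(−kτ) = e^(−0.020387×84) ≈ 0.1804.
Accumulation ratio R = 1/(1 − f) ≈ 1/0.8196 ≈ 1.2201.
Each bolus raises the concentration by D/Vd = 1444/142 ≈ 10.169 mcg/mL.
Steady-state peak Cmax,ss = C₀·R ≈ 10.169 × 1.2201 ≈ 12.407 mcg/mL.
Peak 12.4 mcg/mL vs MTC 11 mcg/mL: exceeds toxic threshold.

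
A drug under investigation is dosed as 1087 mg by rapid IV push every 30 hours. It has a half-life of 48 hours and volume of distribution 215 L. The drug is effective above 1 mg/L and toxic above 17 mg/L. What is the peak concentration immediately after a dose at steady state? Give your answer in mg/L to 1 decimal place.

k = ln2/t½ = ln2/48 ≈ 0.014441 h⁻¹; fraction remaining f = e^(−kτ) = e^(−0.014441×30) ≈ 0.6484.
Accumulation ratio R = 1/(1 − f) ≈ 1/0.3516 ≈ 2.8441.
Single-dose peak C₀ = D/Vd = 1087/215 ≈ 5.056 mg/L.
Steady-state peak Cmax,ss = C₀·R ≈ 5.056 × 2.8441 ≈ 14.380 mg/L.
Peak 14.4 mg/L vs MTC 17 mg/L: below toxic threshold.

14.4 mg/L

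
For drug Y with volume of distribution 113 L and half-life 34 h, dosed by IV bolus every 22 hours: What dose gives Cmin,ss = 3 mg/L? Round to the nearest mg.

192 mg

τ/t½ = 22/34 ≈ 0.64706, so f = (1/2)^(22/34) ≈ 0.638581.
Cmin,ss = (D/Vd)·f/(1−f), so D = Cmin,ss·Vd·(1−f)/f.
D = 3 × 113 × (1−f)/f ≈ 3 × 113 × 0.56597 ≈ 191.86 mg.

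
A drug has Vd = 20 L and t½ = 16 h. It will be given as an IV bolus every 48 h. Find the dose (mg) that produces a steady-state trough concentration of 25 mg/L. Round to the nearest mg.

3500 mg

τ/t½ = 48/16 ≈ 3, so f = (1/2)^(48/16) ≈ 0.125000.
Cmin,ss = (D/Vd)·f/(1−f), so D = Cmin,ss·Vd·(1−f)/f.
D = 25 × 20 × (1−f)/f ≈ 25 × 20 × 7.00000 ≈ 3500.00 mg.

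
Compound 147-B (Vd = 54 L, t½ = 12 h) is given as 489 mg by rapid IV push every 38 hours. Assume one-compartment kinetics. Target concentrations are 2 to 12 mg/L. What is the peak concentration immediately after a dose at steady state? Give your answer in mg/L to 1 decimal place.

10.2 mg/L

Over one 38-h interval, 38/12 ≈ 3.1667 half-lives elapse, leaving f ≈ 0.1114 of each dose.
Accumulation ratio R = 1/(1 − f) ≈ 1/0.8886 ≈ 1.1254.
Single-dose peak C₀ = D/Vd = 489/54 ≈ 9.056 mg/L.
Steady-state peak Cmax,ss = C₀·R ≈ 9.056 × 1.1254 ≈ 10.192 mg/L.
Peak 10.2 mg/L vs MTC 12 mg/L: below toxic threshold.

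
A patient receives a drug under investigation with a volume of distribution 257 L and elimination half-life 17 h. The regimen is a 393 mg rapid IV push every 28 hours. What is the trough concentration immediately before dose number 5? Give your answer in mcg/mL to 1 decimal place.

0.7 mcg/mL

f = (1/2)^(τ/t½) = (1/2)^(28/17) ≈ 0.3193.
C₀ = D/Vd = 393/257 ≈ 1.529 mcg/mL.
Before the 5th dose, 4 doses have been given. Superposition: Cmin = C₀·(f + f² + … + f^4).
≈ 1.529 × (0.3193 + 0.1020 + 0.0326 + 0.0104) ≈ 1.529 × 0.4643 ≈ 0.710 mcg/mL.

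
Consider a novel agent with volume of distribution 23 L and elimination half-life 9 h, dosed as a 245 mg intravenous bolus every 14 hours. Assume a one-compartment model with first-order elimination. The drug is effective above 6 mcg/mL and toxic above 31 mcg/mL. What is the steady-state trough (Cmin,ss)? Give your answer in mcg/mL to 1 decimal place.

k = ln2/t½ = ln2/9 ≈ 0.077016 h⁻¹; fraction remaining f = e^(−kτ) = e^(−0.077016×14) ≈ 0.3402.
Accumulation ratio R = 1/(1 − f) ≈ 1/0.6598 ≈ 1.5156.
Each bolus raises the concentration by D/Vd = 245/23 ≈ 10.652 mcg/mL.
Steady-state peak Cmax,ss = C₀·R ≈ 10.652 × 1.5156 ≈ 16.144 mcg/mL.
Steady-state trough Cmin,ss = Cmax,ss·f ≈ 16.144 × 0.3402 ≈ 5.492 mcg/mL.
Trough 5.5 mcg/mL vs MEC 6 mcg/mL: subtherapeutic.

5.5 mcg/mL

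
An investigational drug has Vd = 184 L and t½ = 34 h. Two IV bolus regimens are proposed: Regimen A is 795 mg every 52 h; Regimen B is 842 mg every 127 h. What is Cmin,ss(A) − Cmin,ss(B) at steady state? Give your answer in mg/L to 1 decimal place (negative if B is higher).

1.9 mg/L

Regimen A: f = (1/2)^(52/34) ≈ 0.3464; Cmin,ss = (795/184)·f/(1−f) ≈ 2.290 mg/L.
Regimen B: f = (1/2)^(127/34) ≈ 0.0751; Cmin,ss = (842/184)·f/(1−f) ≈ 0.372 mg/L.
Difference ≈ 2.290 − 0.372 ≈ 1.918 mg/L.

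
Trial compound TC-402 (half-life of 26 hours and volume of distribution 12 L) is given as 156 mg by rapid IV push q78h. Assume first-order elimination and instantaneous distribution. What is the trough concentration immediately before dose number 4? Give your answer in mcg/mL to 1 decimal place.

f = (1/2)^(τ/t½) = (1/2)^(78/26) ≈ 0.1250.
C₀ = D/Vd = 156/12 ≈ 13.000 mcg/mL.
Before the 4th dose, 3 doses have been given. Superposition: Cmin = C₀·(f + f² + … + f^3).
≈ 13.000 × (0.1250 + 0.0156 + 0.0020) ≈ 13.000 × 0.1426 ≈ 1.854 mcg/mL.

1.9 mcg/mL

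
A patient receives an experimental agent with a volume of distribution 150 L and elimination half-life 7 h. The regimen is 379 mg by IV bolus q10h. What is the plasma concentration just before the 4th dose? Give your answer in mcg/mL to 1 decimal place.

f = (1/2)^(τ/t½) = (1/2)^(10/7) ≈ 0.3715.
C₀ = D/Vd = 379/150 ≈ 2.527 mcg/mL.
Before the 4th dose, 3 doses have been given. Superposition: Cmin = C₀·(f + f² + … + f^3).
≈ 2.527 × (0.3715 + 0.1380 + 0.0513) ≈ 2.527 × 0.5608 ≈ 1.417 mcg/mL.

1.4 mcg/mL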